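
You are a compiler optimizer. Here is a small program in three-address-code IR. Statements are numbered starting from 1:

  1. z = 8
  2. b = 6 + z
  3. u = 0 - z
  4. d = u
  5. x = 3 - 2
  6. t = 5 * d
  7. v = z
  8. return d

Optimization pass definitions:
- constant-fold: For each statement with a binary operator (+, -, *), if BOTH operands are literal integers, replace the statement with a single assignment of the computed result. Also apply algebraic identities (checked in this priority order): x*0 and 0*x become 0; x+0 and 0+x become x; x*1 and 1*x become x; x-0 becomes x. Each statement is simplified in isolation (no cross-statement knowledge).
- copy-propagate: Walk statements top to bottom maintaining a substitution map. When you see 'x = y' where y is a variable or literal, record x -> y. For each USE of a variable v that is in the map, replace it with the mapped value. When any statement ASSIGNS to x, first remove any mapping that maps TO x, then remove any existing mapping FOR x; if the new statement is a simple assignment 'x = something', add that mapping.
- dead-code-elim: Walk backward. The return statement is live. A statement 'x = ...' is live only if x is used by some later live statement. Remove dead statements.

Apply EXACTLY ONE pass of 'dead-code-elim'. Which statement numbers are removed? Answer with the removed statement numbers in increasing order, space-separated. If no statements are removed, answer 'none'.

Answer: 2 5 6 7

Derivation:
Backward liveness scan:
Stmt 1 'z = 8': KEEP (z is live); live-in = []
Stmt 2 'b = 6 + z': DEAD (b not in live set ['z'])
Stmt 3 'u = 0 - z': KEEP (u is live); live-in = ['z']
Stmt 4 'd = u': KEEP (d is live); live-in = ['u']
Stmt 5 'x = 3 - 2': DEAD (x not in live set ['d'])
Stmt 6 't = 5 * d': DEAD (t not in live set ['d'])
Stmt 7 'v = z': DEAD (v not in live set ['d'])
Stmt 8 'return d': KEEP (return); live-in = ['d']
Removed statement numbers: [2, 5, 6, 7]
Surviving IR:
  z = 8
  u = 0 - z
  d = u
  return d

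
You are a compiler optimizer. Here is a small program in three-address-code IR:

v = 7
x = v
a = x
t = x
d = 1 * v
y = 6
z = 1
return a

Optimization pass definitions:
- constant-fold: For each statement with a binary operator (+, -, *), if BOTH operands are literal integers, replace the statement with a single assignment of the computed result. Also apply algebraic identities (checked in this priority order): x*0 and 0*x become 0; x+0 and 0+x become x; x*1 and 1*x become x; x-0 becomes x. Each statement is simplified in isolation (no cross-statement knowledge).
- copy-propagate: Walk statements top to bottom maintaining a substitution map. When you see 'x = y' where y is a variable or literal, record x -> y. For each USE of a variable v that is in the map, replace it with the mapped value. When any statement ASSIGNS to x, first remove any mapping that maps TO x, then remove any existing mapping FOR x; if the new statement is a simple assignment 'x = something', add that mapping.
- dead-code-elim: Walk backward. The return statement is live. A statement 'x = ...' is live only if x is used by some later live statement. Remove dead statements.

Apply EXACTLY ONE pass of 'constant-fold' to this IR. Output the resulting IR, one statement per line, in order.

Applying constant-fold statement-by-statement:
  [1] v = 7  (unchanged)
  [2] x = v  (unchanged)
  [3] a = x  (unchanged)
  [4] t = x  (unchanged)
  [5] d = 1 * v  -> d = v
  [6] y = 6  (unchanged)
  [7] z = 1  (unchanged)
  [8] return a  (unchanged)
Result (8 stmts):
  v = 7
  x = v
  a = x
  t = x
  d = v
  y = 6
  z = 1
  return a

Answer: v = 7
x = v
a = x
t = x
d = v
y = 6
z = 1
return a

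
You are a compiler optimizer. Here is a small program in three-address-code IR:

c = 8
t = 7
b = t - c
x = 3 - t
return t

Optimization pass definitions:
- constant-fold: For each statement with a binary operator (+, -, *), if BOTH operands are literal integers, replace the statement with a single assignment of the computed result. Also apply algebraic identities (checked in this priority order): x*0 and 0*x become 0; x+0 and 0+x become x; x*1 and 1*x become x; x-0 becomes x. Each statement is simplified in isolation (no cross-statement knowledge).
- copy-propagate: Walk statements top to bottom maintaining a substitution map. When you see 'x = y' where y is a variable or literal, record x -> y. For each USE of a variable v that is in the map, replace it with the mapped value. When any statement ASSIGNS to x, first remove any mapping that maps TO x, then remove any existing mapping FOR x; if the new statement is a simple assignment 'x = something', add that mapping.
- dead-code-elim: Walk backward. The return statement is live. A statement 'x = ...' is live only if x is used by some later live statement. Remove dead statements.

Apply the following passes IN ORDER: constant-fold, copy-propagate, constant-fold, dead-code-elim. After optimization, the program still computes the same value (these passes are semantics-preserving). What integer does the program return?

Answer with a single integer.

Answer: 7

Derivation:
Initial IR:
  c = 8
  t = 7
  b = t - c
  x = 3 - t
  return t
After constant-fold (5 stmts):
  c = 8
  t = 7
  b = t - c
  x = 3 - t
  return t
After copy-propagate (5 stmts):
  c = 8
  t = 7
  b = 7 - 8
  x = 3 - 7
  return 7
After constant-fold (5 stmts):
  c = 8
  t = 7
  b = -1
  x = -4
  return 7
After dead-code-elim (1 stmts):
  return 7
Evaluate:
  c = 8  =>  c = 8
  t = 7  =>  t = 7
  b = t - c  =>  b = -1
  x = 3 - t  =>  x = -4
  return t = 7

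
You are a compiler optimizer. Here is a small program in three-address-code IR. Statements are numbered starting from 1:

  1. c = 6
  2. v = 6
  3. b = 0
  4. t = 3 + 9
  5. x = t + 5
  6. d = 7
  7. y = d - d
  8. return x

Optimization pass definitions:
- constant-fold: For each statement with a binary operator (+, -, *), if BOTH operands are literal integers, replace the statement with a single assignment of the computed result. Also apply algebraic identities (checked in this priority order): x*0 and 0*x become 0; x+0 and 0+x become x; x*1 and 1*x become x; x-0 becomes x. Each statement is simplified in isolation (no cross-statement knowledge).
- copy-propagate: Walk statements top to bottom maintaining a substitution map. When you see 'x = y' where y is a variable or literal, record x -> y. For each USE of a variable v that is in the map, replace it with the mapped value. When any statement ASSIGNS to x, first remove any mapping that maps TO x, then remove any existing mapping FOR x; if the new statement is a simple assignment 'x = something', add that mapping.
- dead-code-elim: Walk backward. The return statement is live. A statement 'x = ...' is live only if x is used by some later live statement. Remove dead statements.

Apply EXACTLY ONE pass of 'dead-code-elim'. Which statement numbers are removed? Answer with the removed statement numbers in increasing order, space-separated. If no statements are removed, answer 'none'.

Backward liveness scan:
Stmt 1 'c = 6': DEAD (c not in live set [])
Stmt 2 'v = 6': DEAD (v not in live set [])
Stmt 3 'b = 0': DEAD (b not in live set [])
Stmt 4 't = 3 + 9': KEEP (t is live); live-in = []
Stmt 5 'x = t + 5': KEEP (x is live); live-in = ['t']
Stmt 6 'd = 7': DEAD (d not in live set ['x'])
Stmt 7 'y = d - d': DEAD (y not in live set ['x'])
Stmt 8 'return x': KEEP (return); live-in = ['x']
Removed statement numbers: [1, 2, 3, 6, 7]
Surviving IR:
  t = 3 + 9
  x = t + 5
  return x

Answer: 1 2 3 6 7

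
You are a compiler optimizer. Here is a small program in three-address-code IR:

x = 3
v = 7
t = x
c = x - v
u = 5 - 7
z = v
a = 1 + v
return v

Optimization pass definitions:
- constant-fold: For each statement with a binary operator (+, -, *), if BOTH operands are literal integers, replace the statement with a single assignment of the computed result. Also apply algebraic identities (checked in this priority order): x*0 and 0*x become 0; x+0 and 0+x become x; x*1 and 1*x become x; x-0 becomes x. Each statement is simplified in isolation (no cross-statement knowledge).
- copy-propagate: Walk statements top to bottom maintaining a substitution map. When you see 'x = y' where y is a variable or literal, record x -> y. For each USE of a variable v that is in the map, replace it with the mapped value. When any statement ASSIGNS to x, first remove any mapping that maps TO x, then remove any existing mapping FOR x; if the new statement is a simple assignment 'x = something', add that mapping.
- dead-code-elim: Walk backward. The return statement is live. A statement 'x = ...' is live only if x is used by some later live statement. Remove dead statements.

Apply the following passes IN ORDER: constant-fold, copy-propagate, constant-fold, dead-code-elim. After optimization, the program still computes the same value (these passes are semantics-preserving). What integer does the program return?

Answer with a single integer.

Initial IR:
  x = 3
  v = 7
  t = x
  c = x - v
  u = 5 - 7
  z = v
  a = 1 + v
  return v
After constant-fold (8 stmts):
  x = 3
  v = 7
  t = x
  c = x - v
  u = -2
  z = v
  a = 1 + v
  return v
After copy-propagate (8 stmts):
  x = 3
  v = 7
  t = 3
  c = 3 - 7
  u = -2
  z = 7
  a = 1 + 7
  return 7
After constant-fold (8 stmts):
  x = 3
  v = 7
  t = 3
  c = -4
  u = -2
  z = 7
  a = 8
  return 7
After dead-code-elim (1 stmts):
  return 7
Evaluate:
  x = 3  =>  x = 3
  v = 7  =>  v = 7
  t = x  =>  t = 3
  c = x - v  =>  c = -4
  u = 5 - 7  =>  u = -2
  z = v  =>  z = 7
  a = 1 + v  =>  a = 8
  return v = 7

Answer: 7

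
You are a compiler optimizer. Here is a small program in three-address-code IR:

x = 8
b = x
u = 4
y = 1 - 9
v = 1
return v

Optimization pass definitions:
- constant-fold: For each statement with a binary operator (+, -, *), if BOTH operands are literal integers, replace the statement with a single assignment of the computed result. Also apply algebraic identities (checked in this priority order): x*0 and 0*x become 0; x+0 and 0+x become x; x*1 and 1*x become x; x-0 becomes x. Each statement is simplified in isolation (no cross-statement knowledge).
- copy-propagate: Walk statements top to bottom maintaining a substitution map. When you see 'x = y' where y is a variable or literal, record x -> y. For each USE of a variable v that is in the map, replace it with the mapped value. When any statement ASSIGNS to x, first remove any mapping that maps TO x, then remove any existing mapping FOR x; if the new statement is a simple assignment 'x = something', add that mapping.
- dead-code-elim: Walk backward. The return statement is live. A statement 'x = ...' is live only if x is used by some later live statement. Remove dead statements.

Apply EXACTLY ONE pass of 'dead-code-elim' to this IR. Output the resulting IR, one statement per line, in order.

Applying dead-code-elim statement-by-statement:
  [6] return v  -> KEEP (return); live=['v']
  [5] v = 1  -> KEEP; live=[]
  [4] y = 1 - 9  -> DEAD (y not live)
  [3] u = 4  -> DEAD (u not live)
  [2] b = x  -> DEAD (b not live)
  [1] x = 8  -> DEAD (x not live)
Result (2 stmts):
  v = 1
  return v

Answer: v = 1
return v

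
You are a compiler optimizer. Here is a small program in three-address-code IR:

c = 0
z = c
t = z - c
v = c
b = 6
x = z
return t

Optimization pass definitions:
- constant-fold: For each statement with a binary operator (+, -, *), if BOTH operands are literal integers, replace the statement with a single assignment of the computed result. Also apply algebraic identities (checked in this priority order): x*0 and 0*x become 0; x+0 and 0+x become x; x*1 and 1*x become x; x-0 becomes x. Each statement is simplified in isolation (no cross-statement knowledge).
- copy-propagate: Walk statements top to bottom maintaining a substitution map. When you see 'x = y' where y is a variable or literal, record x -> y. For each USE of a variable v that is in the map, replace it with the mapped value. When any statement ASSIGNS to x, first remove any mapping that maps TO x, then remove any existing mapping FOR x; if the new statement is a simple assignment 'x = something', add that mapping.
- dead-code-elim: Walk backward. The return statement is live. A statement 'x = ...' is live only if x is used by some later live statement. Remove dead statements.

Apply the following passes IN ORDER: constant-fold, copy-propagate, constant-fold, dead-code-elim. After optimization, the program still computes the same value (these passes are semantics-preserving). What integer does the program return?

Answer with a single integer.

Initial IR:
  c = 0
  z = c
  t = z - c
  v = c
  b = 6
  x = z
  return t
After constant-fold (7 stmts):
  c = 0
  z = c
  t = z - c
  v = c
  b = 6
  x = z
  return t
After copy-propagate (7 stmts):
  c = 0
  z = 0
  t = 0 - 0
  v = 0
  b = 6
  x = 0
  return t
After constant-fold (7 stmts):
  c = 0
  z = 0
  t = 0
  v = 0
  b = 6
  x = 0
  return t
After dead-code-elim (2 stmts):
  t = 0
  return t
Evaluate:
  c = 0  =>  c = 0
  z = c  =>  z = 0
  t = z - c  =>  t = 0
  v = c  =>  v = 0
  b = 6  =>  b = 6
  x = z  =>  x = 0
  return t = 0

Answer: 0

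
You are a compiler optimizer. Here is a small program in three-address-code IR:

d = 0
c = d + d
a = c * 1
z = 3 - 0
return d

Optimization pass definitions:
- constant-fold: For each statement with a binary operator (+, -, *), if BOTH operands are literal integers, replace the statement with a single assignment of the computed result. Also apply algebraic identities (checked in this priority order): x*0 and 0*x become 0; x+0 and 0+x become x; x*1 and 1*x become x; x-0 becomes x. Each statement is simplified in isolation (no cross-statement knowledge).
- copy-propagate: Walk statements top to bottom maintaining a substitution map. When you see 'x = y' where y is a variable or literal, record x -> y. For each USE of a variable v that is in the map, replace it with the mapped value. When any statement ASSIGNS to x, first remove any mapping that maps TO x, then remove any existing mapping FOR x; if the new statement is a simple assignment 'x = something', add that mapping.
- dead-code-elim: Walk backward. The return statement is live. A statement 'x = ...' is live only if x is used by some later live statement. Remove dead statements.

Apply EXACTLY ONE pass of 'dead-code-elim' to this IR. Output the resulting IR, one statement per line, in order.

Answer: d = 0
return d

Derivation:
Applying dead-code-elim statement-by-statement:
  [5] return d  -> KEEP (return); live=['d']
  [4] z = 3 - 0  -> DEAD (z not live)
  [3] a = c * 1  -> DEAD (a not live)
  [2] c = d + d  -> DEAD (c not live)
  [1] d = 0  -> KEEP; live=[]
Result (2 stmts):
  d = 0
  return d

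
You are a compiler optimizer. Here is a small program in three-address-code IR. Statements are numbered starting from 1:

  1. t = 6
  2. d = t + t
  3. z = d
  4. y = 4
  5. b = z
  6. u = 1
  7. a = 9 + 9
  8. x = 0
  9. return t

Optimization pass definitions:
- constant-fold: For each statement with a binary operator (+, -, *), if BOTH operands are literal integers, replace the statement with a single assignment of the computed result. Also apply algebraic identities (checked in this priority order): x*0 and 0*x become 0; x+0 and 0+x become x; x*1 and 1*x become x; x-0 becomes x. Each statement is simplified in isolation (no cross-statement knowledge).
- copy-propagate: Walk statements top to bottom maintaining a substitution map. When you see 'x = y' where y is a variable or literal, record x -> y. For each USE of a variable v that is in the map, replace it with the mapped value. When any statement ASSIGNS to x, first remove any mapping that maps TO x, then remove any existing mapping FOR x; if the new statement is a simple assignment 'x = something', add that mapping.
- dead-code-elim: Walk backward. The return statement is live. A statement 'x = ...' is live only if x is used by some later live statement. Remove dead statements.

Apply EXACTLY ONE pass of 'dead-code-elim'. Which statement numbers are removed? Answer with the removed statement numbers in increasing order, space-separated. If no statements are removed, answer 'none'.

Answer: 2 3 4 5 6 7 8

Derivation:
Backward liveness scan:
Stmt 1 't = 6': KEEP (t is live); live-in = []
Stmt 2 'd = t + t': DEAD (d not in live set ['t'])
Stmt 3 'z = d': DEAD (z not in live set ['t'])
Stmt 4 'y = 4': DEAD (y not in live set ['t'])
Stmt 5 'b = z': DEAD (b not in live set ['t'])
Stmt 6 'u = 1': DEAD (u not in live set ['t'])
Stmt 7 'a = 9 + 9': DEAD (a not in live set ['t'])
Stmt 8 'x = 0': DEAD (x not in live set ['t'])
Stmt 9 'return t': KEEP (return); live-in = ['t']
Removed statement numbers: [2, 3, 4, 5, 6, 7, 8]
Surviving IR:
  t = 6
  return t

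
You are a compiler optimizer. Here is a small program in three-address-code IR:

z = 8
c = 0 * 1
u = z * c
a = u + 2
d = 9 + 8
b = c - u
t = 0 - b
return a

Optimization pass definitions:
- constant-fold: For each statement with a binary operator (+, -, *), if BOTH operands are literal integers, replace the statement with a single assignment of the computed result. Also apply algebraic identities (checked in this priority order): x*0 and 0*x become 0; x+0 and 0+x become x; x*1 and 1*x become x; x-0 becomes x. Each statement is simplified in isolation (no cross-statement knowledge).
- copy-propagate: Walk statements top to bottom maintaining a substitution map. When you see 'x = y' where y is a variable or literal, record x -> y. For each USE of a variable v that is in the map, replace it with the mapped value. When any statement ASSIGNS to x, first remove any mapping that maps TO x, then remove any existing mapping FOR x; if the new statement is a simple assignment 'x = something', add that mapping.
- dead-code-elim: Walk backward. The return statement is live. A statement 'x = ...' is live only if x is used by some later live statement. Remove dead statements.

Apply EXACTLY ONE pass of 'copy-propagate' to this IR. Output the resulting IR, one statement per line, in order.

Applying copy-propagate statement-by-statement:
  [1] z = 8  (unchanged)
  [2] c = 0 * 1  (unchanged)
  [3] u = z * c  -> u = 8 * c
  [4] a = u + 2  (unchanged)
  [5] d = 9 + 8  (unchanged)
  [6] b = c - u  (unchanged)
  [7] t = 0 - b  (unchanged)
  [8] return a  (unchanged)
Result (8 stmts):
  z = 8
  c = 0 * 1
  u = 8 * c
  a = u + 2
  d = 9 + 8
  b = c - u
  t = 0 - b
  return a

Answer: z = 8
c = 0 * 1
u = 8 * c
a = u + 2
d = 9 + 8
b = c - u
t = 0 - b
return a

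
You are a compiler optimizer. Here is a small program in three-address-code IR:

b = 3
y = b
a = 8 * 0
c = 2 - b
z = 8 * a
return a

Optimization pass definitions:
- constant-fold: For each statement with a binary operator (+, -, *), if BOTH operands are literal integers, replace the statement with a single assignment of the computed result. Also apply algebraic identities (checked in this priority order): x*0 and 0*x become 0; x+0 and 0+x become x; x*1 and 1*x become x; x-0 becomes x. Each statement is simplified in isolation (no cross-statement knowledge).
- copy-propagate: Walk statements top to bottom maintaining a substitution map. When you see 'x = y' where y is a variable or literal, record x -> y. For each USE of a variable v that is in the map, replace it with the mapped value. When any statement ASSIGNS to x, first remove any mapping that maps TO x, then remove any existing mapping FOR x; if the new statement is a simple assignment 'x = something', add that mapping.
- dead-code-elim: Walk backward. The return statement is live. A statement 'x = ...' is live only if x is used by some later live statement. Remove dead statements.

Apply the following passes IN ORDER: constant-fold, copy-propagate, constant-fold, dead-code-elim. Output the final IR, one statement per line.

Answer: return 0

Derivation:
Initial IR:
  b = 3
  y = b
  a = 8 * 0
  c = 2 - b
  z = 8 * a
  return a
After constant-fold (6 stmts):
  b = 3
  y = b
  a = 0
  c = 2 - b
  z = 8 * a
  return a
After copy-propagate (6 stmts):
  b = 3
  y = 3
  a = 0
  c = 2 - 3
  z = 8 * 0
  return 0
After constant-fold (6 stmts):
  b = 3
  y = 3
  a = 0
  c = -1
  z = 0
  return 0
After dead-code-elim (1 stmts):
  return 0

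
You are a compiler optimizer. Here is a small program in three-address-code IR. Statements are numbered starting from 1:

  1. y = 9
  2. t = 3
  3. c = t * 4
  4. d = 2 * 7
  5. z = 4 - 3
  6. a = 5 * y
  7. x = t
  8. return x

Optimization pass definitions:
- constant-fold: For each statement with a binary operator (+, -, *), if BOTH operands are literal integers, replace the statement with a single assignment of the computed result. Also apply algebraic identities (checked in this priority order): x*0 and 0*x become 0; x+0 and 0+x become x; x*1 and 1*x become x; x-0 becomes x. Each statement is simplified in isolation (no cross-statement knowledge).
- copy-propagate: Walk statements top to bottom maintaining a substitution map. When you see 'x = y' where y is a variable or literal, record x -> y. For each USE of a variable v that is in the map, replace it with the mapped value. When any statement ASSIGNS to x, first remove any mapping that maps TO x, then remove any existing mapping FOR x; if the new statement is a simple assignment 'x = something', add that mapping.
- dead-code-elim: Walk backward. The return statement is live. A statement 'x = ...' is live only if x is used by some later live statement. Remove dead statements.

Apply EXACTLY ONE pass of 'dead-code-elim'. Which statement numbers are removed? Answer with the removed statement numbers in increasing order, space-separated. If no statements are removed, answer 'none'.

Answer: 1 3 4 5 6

Derivation:
Backward liveness scan:
Stmt 1 'y = 9': DEAD (y not in live set [])
Stmt 2 't = 3': KEEP (t is live); live-in = []
Stmt 3 'c = t * 4': DEAD (c not in live set ['t'])
Stmt 4 'd = 2 * 7': DEAD (d not in live set ['t'])
Stmt 5 'z = 4 - 3': DEAD (z not in live set ['t'])
Stmt 6 'a = 5 * y': DEAD (a not in live set ['t'])
Stmt 7 'x = t': KEEP (x is live); live-in = ['t']
Stmt 8 'return x': KEEP (return); live-in = ['x']
Removed statement numbers: [1, 3, 4, 5, 6]
Surviving IR:
  t = 3
  x = t
  return x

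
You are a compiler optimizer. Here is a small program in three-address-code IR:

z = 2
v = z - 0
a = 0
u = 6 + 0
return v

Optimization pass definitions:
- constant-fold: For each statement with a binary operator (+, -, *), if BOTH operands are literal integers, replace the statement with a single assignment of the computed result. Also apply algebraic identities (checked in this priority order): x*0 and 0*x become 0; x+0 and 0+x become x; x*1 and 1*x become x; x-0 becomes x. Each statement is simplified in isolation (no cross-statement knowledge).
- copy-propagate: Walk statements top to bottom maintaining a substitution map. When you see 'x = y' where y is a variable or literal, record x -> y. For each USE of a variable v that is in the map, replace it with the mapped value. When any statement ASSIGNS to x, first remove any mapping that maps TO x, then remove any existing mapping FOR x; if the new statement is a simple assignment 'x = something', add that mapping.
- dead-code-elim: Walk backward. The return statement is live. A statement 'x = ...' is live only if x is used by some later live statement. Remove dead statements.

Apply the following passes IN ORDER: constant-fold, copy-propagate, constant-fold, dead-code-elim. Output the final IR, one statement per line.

Initial IR:
  z = 2
  v = z - 0
  a = 0
  u = 6 + 0
  return v
After constant-fold (5 stmts):
  z = 2
  v = z
  a = 0
  u = 6
  return v
After copy-propagate (5 stmts):
  z = 2
  v = 2
  a = 0
  u = 6
  return 2
After constant-fold (5 stmts):
  z = 2
  v = 2
  a = 0
  u = 6
  return 2
After dead-code-elim (1 stmts):
  return 2

Answer: return 2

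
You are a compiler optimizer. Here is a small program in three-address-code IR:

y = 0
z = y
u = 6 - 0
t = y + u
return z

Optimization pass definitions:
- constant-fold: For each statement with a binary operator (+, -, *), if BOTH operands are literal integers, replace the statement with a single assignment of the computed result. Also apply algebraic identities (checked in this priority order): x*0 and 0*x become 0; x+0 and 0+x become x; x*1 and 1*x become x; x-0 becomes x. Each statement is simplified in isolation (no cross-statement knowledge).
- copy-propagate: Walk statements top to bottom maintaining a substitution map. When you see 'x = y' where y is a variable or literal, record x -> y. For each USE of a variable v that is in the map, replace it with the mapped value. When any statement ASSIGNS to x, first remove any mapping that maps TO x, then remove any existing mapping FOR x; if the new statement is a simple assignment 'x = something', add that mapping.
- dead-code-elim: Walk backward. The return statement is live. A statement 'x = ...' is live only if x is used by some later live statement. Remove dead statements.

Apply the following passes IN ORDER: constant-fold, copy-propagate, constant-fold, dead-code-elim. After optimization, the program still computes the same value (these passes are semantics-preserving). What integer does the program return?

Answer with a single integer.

Initial IR:
  y = 0
  z = y
  u = 6 - 0
  t = y + u
  return z
After constant-fold (5 stmts):
  y = 0
  z = y
  u = 6
  t = y + u
  return z
After copy-propagate (5 stmts):
  y = 0
  z = 0
  u = 6
  t = 0 + 6
  return 0
After constant-fold (5 stmts):
  y = 0
  z = 0
  u = 6
  t = 6
  return 0
After dead-code-elim (1 stmts):
  return 0
Evaluate:
  y = 0  =>  y = 0
  z = y  =>  z = 0
  u = 6 - 0  =>  u = 6
  t = y + u  =>  t = 6
  return z = 0

Answer: 0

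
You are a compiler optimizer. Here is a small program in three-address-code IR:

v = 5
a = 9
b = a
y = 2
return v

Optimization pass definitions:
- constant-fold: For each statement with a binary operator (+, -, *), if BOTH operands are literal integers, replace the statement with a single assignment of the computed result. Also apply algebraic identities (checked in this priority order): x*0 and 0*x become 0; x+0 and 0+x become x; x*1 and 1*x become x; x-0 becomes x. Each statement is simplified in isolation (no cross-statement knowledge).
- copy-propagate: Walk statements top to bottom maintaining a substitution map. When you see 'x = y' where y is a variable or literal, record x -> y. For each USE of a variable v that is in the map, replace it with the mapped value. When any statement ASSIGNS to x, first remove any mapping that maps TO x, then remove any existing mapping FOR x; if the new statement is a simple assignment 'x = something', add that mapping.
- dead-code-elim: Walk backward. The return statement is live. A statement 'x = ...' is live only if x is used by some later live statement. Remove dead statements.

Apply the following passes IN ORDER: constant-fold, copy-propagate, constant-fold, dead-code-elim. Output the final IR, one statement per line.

Answer: return 5

Derivation:
Initial IR:
  v = 5
  a = 9
  b = a
  y = 2
  return v
After constant-fold (5 stmts):
  v = 5
  a = 9
  b = a
  y = 2
  return v
After copy-propagate (5 stmts):
  v = 5
  a = 9
  b = 9
  y = 2
  return 5
After constant-fold (5 stmts):
  v = 5
  a = 9
  b = 9
  y = 2
  return 5
After dead-code-elim (1 stmts):
  return 5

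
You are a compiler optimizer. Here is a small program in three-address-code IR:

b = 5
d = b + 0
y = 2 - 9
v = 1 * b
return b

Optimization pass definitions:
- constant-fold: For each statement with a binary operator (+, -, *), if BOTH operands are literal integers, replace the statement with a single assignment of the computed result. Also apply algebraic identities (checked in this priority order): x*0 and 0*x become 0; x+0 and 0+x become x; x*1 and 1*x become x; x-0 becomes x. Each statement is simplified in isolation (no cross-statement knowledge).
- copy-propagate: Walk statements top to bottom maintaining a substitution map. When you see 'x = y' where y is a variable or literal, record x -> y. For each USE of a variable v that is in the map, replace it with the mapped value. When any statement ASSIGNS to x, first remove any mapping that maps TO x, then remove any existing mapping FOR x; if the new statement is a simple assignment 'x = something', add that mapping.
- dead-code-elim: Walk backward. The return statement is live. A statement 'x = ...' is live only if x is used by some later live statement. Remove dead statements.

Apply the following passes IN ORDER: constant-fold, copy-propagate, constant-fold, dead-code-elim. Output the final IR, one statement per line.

Answer: return 5

Derivation:
Initial IR:
  b = 5
  d = b + 0
  y = 2 - 9
  v = 1 * b
  return b
After constant-fold (5 stmts):
  b = 5
  d = b
  y = -7
  v = b
  return b
After copy-propagate (5 stmts):
  b = 5
  d = 5
  y = -7
  v = 5
  return 5
After constant-fold (5 stmts):
  b = 5
  d = 5
  y = -7
  v = 5
  return 5
After dead-code-elim (1 stmts):
  return 5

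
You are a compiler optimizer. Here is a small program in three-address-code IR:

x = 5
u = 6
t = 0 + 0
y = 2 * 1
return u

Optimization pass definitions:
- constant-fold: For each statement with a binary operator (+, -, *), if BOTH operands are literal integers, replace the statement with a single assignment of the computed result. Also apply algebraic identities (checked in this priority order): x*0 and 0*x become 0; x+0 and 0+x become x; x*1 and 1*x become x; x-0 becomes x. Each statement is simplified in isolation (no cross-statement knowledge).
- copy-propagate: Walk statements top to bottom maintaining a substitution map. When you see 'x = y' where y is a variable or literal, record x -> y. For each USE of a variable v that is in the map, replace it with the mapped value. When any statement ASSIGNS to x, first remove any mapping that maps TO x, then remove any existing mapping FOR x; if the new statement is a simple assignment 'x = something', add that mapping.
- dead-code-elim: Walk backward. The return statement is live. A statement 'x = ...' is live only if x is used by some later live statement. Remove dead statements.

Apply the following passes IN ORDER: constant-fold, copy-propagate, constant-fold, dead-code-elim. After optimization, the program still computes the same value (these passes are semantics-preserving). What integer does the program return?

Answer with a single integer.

Initial IR:
  x = 5
  u = 6
  t = 0 + 0
  y = 2 * 1
  return u
After constant-fold (5 stmts):
  x = 5
  u = 6
  t = 0
  y = 2
  return u
After copy-propagate (5 stmts):
  x = 5
  u = 6
  t = 0
  y = 2
  return 6
After constant-fold (5 stmts):
  x = 5
  u = 6
  t = 0
  y = 2
  return 6
After dead-code-elim (1 stmts):
  return 6
Evaluate:
  x = 5  =>  x = 5
  u = 6  =>  u = 6
  t = 0 + 0  =>  t = 0
  y = 2 * 1  =>  y = 2
  return u = 6

Answer: 6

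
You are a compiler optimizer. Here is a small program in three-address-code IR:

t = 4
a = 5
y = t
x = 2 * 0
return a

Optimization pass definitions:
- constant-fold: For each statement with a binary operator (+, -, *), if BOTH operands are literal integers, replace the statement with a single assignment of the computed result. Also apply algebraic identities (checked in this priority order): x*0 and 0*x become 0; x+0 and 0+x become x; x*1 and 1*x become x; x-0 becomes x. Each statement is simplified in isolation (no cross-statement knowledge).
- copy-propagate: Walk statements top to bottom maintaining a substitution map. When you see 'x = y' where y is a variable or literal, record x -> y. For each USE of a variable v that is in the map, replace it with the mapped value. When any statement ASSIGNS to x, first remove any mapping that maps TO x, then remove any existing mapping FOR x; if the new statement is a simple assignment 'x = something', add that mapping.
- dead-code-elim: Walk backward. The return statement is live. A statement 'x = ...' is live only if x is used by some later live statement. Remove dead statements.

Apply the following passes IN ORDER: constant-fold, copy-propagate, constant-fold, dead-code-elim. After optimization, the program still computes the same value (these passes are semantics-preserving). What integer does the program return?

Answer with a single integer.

Answer: 5

Derivation:
Initial IR:
  t = 4
  a = 5
  y = t
  x = 2 * 0
  return a
After constant-fold (5 stmts):
  t = 4
  a = 5
  y = t
  x = 0
  return a
After copy-propagate (5 stmts):
  t = 4
  a = 5
  y = 4
  x = 0
  return 5
After constant-fold (5 stmts):
  t = 4
  a = 5
  y = 4
  x = 0
  return 5
After dead-code-elim (1 stmts):
  return 5
Evaluate:
  t = 4  =>  t = 4
  a = 5  =>  a = 5
  y = t  =>  y = 4
  x = 2 * 0  =>  x = 0
  return a = 5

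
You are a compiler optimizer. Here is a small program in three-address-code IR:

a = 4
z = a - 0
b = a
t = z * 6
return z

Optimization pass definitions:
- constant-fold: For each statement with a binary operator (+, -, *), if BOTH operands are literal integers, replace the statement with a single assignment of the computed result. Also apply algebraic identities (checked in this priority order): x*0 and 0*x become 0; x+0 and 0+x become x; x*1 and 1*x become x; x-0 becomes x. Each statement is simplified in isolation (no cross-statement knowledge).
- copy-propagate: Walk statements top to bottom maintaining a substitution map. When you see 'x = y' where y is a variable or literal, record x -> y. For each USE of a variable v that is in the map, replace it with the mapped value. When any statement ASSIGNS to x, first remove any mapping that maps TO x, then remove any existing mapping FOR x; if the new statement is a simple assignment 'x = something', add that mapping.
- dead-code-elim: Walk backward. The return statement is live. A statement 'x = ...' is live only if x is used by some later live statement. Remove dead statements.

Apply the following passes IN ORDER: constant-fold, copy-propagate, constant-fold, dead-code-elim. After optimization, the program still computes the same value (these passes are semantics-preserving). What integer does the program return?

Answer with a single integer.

Initial IR:
  a = 4
  z = a - 0
  b = a
  t = z * 6
  return z
After constant-fold (5 stmts):
  a = 4
  z = a
  b = a
  t = z * 6
  return z
After copy-propagate (5 stmts):
  a = 4
  z = 4
  b = 4
  t = 4 * 6
  return 4
After constant-fold (5 stmts):
  a = 4
  z = 4
  b = 4
  t = 24
  return 4
After dead-code-elim (1 stmts):
  return 4
Evaluate:
  a = 4  =>  a = 4
  z = a - 0  =>  z = 4
  b = a  =>  b = 4
  t = z * 6  =>  t = 24
  return z = 4

Answer: 4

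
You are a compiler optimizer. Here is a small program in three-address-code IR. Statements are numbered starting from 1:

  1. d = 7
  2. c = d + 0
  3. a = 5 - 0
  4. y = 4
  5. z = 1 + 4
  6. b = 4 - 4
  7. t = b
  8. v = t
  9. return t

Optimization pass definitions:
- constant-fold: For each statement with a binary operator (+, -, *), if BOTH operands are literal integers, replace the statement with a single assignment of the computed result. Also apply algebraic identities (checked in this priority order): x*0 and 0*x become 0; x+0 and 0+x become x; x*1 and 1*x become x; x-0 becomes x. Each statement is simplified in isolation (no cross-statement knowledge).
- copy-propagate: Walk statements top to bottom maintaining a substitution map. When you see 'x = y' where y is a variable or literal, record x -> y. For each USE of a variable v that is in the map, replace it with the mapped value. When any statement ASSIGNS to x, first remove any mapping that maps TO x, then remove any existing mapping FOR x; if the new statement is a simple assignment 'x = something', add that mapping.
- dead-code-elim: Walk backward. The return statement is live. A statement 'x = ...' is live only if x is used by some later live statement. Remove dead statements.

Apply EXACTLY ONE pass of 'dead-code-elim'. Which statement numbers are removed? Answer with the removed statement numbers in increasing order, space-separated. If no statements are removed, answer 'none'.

Backward liveness scan:
Stmt 1 'd = 7': DEAD (d not in live set [])
Stmt 2 'c = d + 0': DEAD (c not in live set [])
Stmt 3 'a = 5 - 0': DEAD (a not in live set [])
Stmt 4 'y = 4': DEAD (y not in live set [])
Stmt 5 'z = 1 + 4': DEAD (z not in live set [])
Stmt 6 'b = 4 - 4': KEEP (b is live); live-in = []
Stmt 7 't = b': KEEP (t is live); live-in = ['b']
Stmt 8 'v = t': DEAD (v not in live set ['t'])
Stmt 9 'return t': KEEP (return); live-in = ['t']
Removed statement numbers: [1, 2, 3, 4, 5, 8]
Surviving IR:
  b = 4 - 4
  t = b
  return t

Answer: 1 2 3 4 5 8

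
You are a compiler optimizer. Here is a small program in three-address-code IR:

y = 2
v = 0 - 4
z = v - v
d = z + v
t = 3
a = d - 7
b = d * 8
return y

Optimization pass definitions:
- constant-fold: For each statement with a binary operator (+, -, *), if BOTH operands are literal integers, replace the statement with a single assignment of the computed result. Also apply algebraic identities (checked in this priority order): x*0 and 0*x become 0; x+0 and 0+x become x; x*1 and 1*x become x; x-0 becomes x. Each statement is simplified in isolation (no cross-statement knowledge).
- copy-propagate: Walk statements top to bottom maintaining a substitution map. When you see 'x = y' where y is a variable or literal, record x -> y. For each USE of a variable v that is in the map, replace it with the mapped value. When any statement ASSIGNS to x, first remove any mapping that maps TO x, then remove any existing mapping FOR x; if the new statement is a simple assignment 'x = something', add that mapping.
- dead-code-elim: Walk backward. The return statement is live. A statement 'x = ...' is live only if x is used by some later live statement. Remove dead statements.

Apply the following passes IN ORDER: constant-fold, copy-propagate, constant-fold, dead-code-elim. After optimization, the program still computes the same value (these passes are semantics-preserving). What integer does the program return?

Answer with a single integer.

Answer: 2

Derivation:
Initial IR:
  y = 2
  v = 0 - 4
  z = v - v
  d = z + v
  t = 3
  a = d - 7
  b = d * 8
  return y
After constant-fold (8 stmts):
  y = 2
  v = -4
  z = v - v
  d = z + v
  t = 3
  a = d - 7
  b = d * 8
  return y
After copy-propagate (8 stmts):
  y = 2
  v = -4
  z = -4 - -4
  d = z + -4
  t = 3
  a = d - 7
  b = d * 8
  return 2
After constant-fold (8 stmts):
  y = 2
  v = -4
  z = 0
  d = z + -4
  t = 3
  a = d - 7
  b = d * 8
  return 2
After dead-code-elim (1 stmts):
  return 2
Evaluate:
  y = 2  =>  y = 2
  v = 0 - 4  =>  v = -4
  z = v - v  =>  z = 0
  d = z + v  =>  d = -4
  t = 3  =>  t = 3
  a = d - 7  =>  a = -11
  b = d * 8  =>  b = -32
  return y = 2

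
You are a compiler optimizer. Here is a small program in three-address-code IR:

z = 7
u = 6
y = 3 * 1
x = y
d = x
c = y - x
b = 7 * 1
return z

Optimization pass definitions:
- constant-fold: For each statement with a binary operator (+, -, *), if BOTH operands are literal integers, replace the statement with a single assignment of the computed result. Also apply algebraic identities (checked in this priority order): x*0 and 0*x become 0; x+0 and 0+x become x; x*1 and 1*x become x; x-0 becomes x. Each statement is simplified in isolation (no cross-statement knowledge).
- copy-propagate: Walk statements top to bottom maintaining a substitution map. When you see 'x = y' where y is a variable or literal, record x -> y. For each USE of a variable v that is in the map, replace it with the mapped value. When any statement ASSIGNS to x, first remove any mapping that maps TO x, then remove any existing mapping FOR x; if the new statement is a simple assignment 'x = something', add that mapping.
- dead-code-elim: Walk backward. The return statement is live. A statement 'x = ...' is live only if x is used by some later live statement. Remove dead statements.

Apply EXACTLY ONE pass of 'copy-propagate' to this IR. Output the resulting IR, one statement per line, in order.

Answer: z = 7
u = 6
y = 3 * 1
x = y
d = y
c = y - y
b = 7 * 1
return 7

Derivation:
Applying copy-propagate statement-by-statement:
  [1] z = 7  (unchanged)
  [2] u = 6  (unchanged)
  [3] y = 3 * 1  (unchanged)
  [4] x = y  (unchanged)
  [5] d = x  -> d = y
  [6] c = y - x  -> c = y - y
  [7] b = 7 * 1  (unchanged)
  [8] return z  -> return 7
Result (8 stmts):
  z = 7
  u = 6
  y = 3 * 1
  x = y
  d = y
  c = y - y
  b = 7 * 1
  return 7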